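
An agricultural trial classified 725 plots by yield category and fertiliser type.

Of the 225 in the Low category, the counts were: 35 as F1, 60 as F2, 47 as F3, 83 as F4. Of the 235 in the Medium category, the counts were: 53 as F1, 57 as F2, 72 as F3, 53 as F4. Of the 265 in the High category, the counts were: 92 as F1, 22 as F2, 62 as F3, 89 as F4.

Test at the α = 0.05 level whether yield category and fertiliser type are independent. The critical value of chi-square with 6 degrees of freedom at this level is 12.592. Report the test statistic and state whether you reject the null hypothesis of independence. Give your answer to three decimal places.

58.086; reject H₀

Row totals: 225, 235, 265. Column totals: 180, 139, 181, 225. Grand total N = 725.
Expected counts (row total × column total / N):
  Low, F1: 225×180/725 = 55.8621
  Low, F2: 225×139/725 = 43.1379
  Low, F3: 225×181/725 = 56.1724
  Low, F4: 225×225/725 = 69.8276
  Medium, F1: 235×180/725 = 58.3448
  Medium, F2: 235×139/725 = 45.0552
  Medium, F3: 235×181/725 = 58.6690
  Medium, F4: 235×225/725 = 72.9310
  High, F1: 265×180/725 = 65.7931
  High, F2: 265×139/725 = 50.8069
  High, F3: 265×181/725 = 66.1586
  High, F4: 265×225/725 = 82.2414
Contributions (O − E)²/E:
  (35 − 55.8621)²/55.8621 = 7.7911
  (60 − 43.1379)²/43.1379 = 6.5912
  (47 − 56.1724)²/56.1724 = 1.4978
  (83 − 69.8276)²/69.8276 = 2.4849
  (53 − 58.3448)²/58.3448 = 0.4896
  (57 − 45.0552)²/45.0552 = 3.1667
  (72 − 58.6690)²/58.6690 = 3.0291
  (53 − 72.9310)²/72.9310 = 5.4469
  (92 − 65.7931)²/65.7931 = 10.4388
  (22 − 50.8069)²/50.8069 = 16.3332
  (62 − 66.1586)²/66.1586 = 0.2614
  (89 − 82.2414)²/82.2414 = 0.5554
χ² = 7.7911 + 6.5912 + 1.4978 + 2.4849 + 0.4896 + 3.1667 + 3.0291 + 5.4469 + 10.4388 + 16.3332 + 0.2614 + 0.5554 = 58.086
df = (3−1)(4−1) = 6. Since 58.086 > 12.592, reject the null hypothesis of independence at α = 0.05.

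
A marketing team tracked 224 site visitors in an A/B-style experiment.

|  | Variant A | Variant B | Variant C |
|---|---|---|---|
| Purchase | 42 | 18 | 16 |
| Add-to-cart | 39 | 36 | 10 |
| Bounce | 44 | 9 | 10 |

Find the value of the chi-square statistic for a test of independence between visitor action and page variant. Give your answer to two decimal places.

Row totals: 76, 85, 63. Column totals: 125, 63, 36. Grand total N = 224.
Expected counts (row total × column total / N):
  Purchase, Variant A: 76×125/224 = 42.41071
  Purchase, Variant B: 76×63/224 = 21.37500
  Purchase, Variant C: 76×36/224 = 12.21429
  Add-to-cart, Variant A: 85×125/224 = 47.43304
  Add-to-cart, Variant B: 85×63/224 = 23.90625
  Add-to-cart, Variant C: 85×36/224 = 13.66071
  Bounce, Variant A: 63×125/224 = 35.15625
  Bounce, Variant B: 63×63/224 = 17.71875
  Bounce, Variant C: 63×36/224 = 10.12500
Contributions (O − E)²/E:
  (42 − 42.41071)²/42.41071 = 0.0040
  (18 − 21.37500)²/21.37500 = 0.5329
  (16 − 12.21429)²/12.21429 = 1.1733
  (39 − 47.43304)²/47.43304 = 1.4993
  (36 − 23.90625)²/23.90625 = 6.1180
  (10 − 13.66071)²/13.66071 = 0.9810
  (44 − 35.15625)²/35.15625 = 2.2247
  (9 − 17.71875)²/17.71875 = 4.2902
  (10 − 10.12500)²/10.12500 = 0.0015
χ² = 0.0040 + 0.5329 + 1.1733 + 1.4993 + 6.1180 + 0.9810 + 2.2247 + 4.2902 + 0.0015 = 16.82

16.82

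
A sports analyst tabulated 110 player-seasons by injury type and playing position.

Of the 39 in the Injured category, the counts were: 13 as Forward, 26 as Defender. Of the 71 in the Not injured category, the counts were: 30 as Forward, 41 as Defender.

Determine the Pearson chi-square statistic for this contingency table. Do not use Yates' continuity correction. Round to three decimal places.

0.841

Row totals: 39, 71. Column totals: 43, 67. Grand total N = 110.
Expected counts (row total × column total / N):
  Injured, Forward: 39×43/110 = 15.2455
  Injured, Defender: 39×67/110 = 23.7545
  Not injured, Forward: 71×43/110 = 27.7545
  Not injured, Defender: 71×67/110 = 43.2455
Contributions (O − E)²/E:
  (13 − 15.2455)²/15.2455 = 0.3307
  (26 − 23.7545)²/23.7545 = 0.2123
  (30 − 27.7545)²/27.7545 = 0.1817
  (41 − 43.2455)²/43.2455 = 0.1166
χ² = 0.3307 + 0.2123 + 0.1817 + 0.1166 = 0.841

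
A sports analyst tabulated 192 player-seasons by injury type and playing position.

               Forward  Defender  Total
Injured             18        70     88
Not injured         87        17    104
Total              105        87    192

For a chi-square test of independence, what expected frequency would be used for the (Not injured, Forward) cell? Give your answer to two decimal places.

Row total (Not injured) = 104; column total (Forward) = 105; grand total N = 192.
Expected count = (row total × column total) / N = 104 × 105 / 192 = 56.88.

56.88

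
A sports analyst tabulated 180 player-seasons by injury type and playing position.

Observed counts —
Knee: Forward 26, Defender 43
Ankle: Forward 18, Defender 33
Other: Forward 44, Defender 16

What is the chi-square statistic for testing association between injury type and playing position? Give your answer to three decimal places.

21.589

Row totals: 69, 51, 60. Column totals: 88, 92. Grand total N = 180.
Expected counts (row total × column total / N):
  Knee, Forward: 69×88/180 = 33.73333
  Knee, Defender: 69×92/180 = 35.26667
  Ankle, Forward: 51×88/180 = 24.93333
  Ankle, Defender: 51×92/180 = 26.06667
  Other, Forward: 60×88/180 = 29.33333
  Other, Defender: 60×92/180 = 30.66667
Contributions (O − E)²/E:
  (26 − 33.73333)²/33.73333 = 1.7729
  (43 − 35.26667)²/35.26667 = 1.6958
  (18 − 24.93333)²/24.93333 = 1.9280
  (33 − 26.06667)²/26.06667 = 1.8442
  (44 − 29.33333)²/29.33333 = 7.3333
  (16 − 30.66667)²/30.66667 = 7.0145
χ² = 1.7729 + 1.6958 + 1.9280 + 1.8442 + 7.3333 + 7.0145 = 21.589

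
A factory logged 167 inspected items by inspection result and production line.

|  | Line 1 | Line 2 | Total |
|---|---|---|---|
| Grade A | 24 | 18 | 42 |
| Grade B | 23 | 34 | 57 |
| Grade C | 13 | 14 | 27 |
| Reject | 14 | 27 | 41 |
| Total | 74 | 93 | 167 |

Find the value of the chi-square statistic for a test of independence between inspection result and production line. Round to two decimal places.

5.04

Grand total N = 167.
Expected counts (row total × column total / N):
  Grade A, Line 1: 42×74/167 = 18.611
  Grade A, Line 2: 42×93/167 = 23.389
  Grade B, Line 1: 57×74/167 = 25.257
  Grade B, Line 2: 57×93/167 = 31.743
  Grade C, Line 1: 27×74/167 = 11.964
  Grade C, Line 2: 27×93/167 = 15.036
  Reject, Line 1: 41×74/167 = 18.168
  Reject, Line 2: 41×93/167 = 22.832
Contributions (O − E)²/E:
  (24 − 18.611)²/18.611 = 1.5604
  (18 − 23.389)²/23.389 = 1.2417
  (23 − 25.257)²/25.257 = 0.2017
  (34 − 31.743)²/31.743 = 0.1605
  (13 − 11.964)²/11.964 = 0.0897
  (14 − 15.036)²/15.036 = 0.0714
  (14 − 18.168)²/18.168 = 0.9562
  (27 − 22.832)²/22.832 = 0.7609
χ² = 1.5604 + 1.2417 + 0.2017 + 0.1605 + 0.0897 + 0.0714 + 0.9562 + 0.7609 = 5.04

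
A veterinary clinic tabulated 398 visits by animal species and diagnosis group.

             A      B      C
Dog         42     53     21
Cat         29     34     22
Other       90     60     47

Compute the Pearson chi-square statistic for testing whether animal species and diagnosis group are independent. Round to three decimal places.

Row totals: 116, 85, 197. Column totals: 161, 147, 90. Grand total N = 398.
Expected counts (row total × column total / N):
  Dog, A: 116×161/398 = 46.9246
  Dog, B: 116×147/398 = 42.8442
  Dog, C: 116×90/398 = 26.2312
  Cat, A: 85×161/398 = 34.3844
  Cat, B: 85×147/398 = 31.3945
  Cat, C: 85×90/398 = 19.2211
  Other, A: 197×161/398 = 79.6910
  Other, B: 197×147/398 = 72.7613
  Other, C: 197×90/398 = 44.5477
Contributions (O − E)²/E:
  (42 − 46.9246)²/46.9246 = 0.5168
  (53 − 42.8442)²/42.8442 = 2.4073
  (21 − 26.2312)²/26.2312 = 1.0432
  (29 − 34.3844)²/34.3844 = 0.8432
  (34 − 31.3945)²/31.3945 = 0.2162
  (22 − 19.2211)²/19.2211 = 0.4018
  (90 − 79.6910)²/79.6910 = 1.3336
  (60 − 72.7613)²/72.7613 = 2.2382
  (47 − 44.5477)²/44.5477 = 0.1350
χ² = 0.5168 + 2.4073 + 1.0432 + 0.8432 + 0.2162 + 0.4018 + 1.3336 + 2.2382 + 0.1350 = 9.135

9.135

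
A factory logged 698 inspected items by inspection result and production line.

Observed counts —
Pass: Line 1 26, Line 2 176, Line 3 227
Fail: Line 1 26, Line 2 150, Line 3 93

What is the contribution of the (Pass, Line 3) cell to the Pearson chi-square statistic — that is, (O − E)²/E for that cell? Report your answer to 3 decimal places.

4.675

Row total (Pass) = 429; column total (Line 3) = 320; N = 698.
Expected count E = 429 × 320 / 698 = 196.6762.
Contribution = (O − E)²/E = (227 − 196.6762)² / 196.6762 = 4.675.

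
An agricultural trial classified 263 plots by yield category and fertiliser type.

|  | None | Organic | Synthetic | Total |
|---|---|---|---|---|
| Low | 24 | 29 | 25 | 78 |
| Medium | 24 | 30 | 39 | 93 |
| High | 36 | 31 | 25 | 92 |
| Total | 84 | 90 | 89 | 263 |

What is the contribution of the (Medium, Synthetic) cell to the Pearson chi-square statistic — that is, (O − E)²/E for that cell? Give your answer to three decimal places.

1.801

Row total (Medium) = 93; column total (Synthetic) = 89; N = 263.
Expected count E = 93 × 89 / 263 = 31.4715.
Contribution = (O − E)²/E = (39 − 31.4715)² / 31.4715 = 1.801.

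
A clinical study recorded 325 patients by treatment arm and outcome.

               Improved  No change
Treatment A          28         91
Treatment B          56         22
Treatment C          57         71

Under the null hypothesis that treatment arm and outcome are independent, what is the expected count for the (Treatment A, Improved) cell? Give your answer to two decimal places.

Row total (Treatment A) = 119; column total (Improved) = 141; grand total N = 325.
Expected count = (row total × column total) / N = 119 × 141 / 325 = 51.63.

51.63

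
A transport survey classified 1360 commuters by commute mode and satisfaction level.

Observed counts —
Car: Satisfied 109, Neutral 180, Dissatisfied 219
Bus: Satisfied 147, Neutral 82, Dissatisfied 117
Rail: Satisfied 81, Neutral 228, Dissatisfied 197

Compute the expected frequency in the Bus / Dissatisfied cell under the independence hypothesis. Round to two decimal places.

135.60

Row total (Bus) = 346; column total (Dissatisfied) = 533; grand total N = 1360.
Expected count = (row total × column total) / N = 346 × 533 / 1360 = 135.60.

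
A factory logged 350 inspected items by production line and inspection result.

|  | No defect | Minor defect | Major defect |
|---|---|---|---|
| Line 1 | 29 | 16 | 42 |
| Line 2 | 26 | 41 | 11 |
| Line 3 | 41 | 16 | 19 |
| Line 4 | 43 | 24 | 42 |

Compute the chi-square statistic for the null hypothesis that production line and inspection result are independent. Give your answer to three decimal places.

45.454

Row totals: 87, 78, 76, 109. Column totals: 139, 97, 114. Grand total N = 350.
Expected counts (row total × column total / N):
  Line 1, No defect: 87×139/350 = 34.5514
  Line 1, Minor defect: 87×97/350 = 24.1114
  Line 1, Major defect: 87×114/350 = 28.3371
  Line 2, No defect: 78×139/350 = 30.9771
  Line 2, Minor defect: 78×97/350 = 21.6171
  Line 2, Major defect: 78×114/350 = 25.4057
  Line 3, No defect: 76×139/350 = 30.1829
  Line 3, Minor defect: 76×97/350 = 21.0629
  Line 3, Major defect: 76×114/350 = 24.7543
  Line 4, No defect: 109×139/350 = 43.2886
  Line 4, Minor defect: 109×97/350 = 30.2086
  Line 4, Major defect: 109×114/350 = 35.5029
Contributions (O − E)²/E:
  (29 − 34.5514)²/34.5514 = 0.8919
  (16 − 24.1114)²/24.1114 = 2.7288
  (42 − 28.3371)²/28.3371 = 6.5876
  (26 − 30.9771)²/30.9771 = 0.7997
  (41 − 21.6171)²/21.6171 = 17.3796
  (11 − 25.4057)²/25.4057 = 8.1684
  (41 − 30.1829)²/30.1829 = 3.8767
  (16 − 21.0629)²/21.0629 = 1.2170
  (19 − 24.7543)²/24.7543 = 1.3376
  (43 − 43.2886)²/43.2886 = 0.0019
  (24 − 30.2086)²/30.2086 = 1.2760
  (42 − 35.5029)²/35.5029 = 1.1890
χ² = 0.8919 + 2.7288 + 6.5876 + 0.7997 + 17.3796 + 8.1684 + 3.8767 + 1.2170 + 1.3376 + 0.0019 + 1.2760 + 1.1890 = 45.454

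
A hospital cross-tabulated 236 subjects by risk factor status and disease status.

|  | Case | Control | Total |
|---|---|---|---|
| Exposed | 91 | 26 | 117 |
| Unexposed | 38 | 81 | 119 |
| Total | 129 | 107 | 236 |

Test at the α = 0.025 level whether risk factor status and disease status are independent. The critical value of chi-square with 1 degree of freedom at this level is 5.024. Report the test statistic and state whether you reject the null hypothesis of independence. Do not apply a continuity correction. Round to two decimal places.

Grand total N = 236.
Expected counts (row total × column total / N):
  Exposed, Case: 117×129/236 = 63.953
  Exposed, Control: 117×107/236 = 53.047
  Unexposed, Case: 119×129/236 = 65.047
  Unexposed, Control: 119×107/236 = 53.953
Contributions (O − E)²/E:
  (91 − 63.953)²/63.953 = 11.4387
  (26 − 53.047)²/53.047 = 13.7904
  (38 − 65.047)²/65.047 = 11.2463
  (81 − 53.953)²/53.953 = 13.5588
χ² = 11.4387 + 13.7904 + 11.2463 + 13.5588 = 50.03
df = (2−1)(2−1) = 1. Since 50.03 > 5.024, reject the null hypothesis of independence at α = 0.025.

50.03; reject H₀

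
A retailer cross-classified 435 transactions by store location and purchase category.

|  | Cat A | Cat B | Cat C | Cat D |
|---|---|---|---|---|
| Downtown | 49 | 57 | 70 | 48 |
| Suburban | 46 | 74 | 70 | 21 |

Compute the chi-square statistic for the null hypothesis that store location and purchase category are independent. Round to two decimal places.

Row totals: 224, 211. Column totals: 95, 131, 140, 69. Grand total N = 435.
Expected counts (row total × column total / N):
  Downtown, Cat A: 224×95/435 = 48.920
  Downtown, Cat B: 224×131/435 = 67.457
  Downtown, Cat C: 224×140/435 = 72.092
  Downtown, Cat D: 224×69/435 = 35.531
  Suburban, Cat A: 211×95/435 = 46.080
  Suburban, Cat B: 211×131/435 = 63.543
  Suburban, Cat C: 211×140/435 = 67.908
  Suburban, Cat D: 211×69/435 = 33.469
Contributions (O − E)²/E:
  (49 − 48.920)²/48.920 = 0.0001
  (57 − 67.457)²/67.457 = 1.6210
  (70 − 72.092)²/72.092 = 0.0607
  (48 − 35.531)²/35.531 = 4.3758
  (46 − 46.080)²/46.080 = 0.0001
  (74 − 63.543)²/63.543 = 1.7209
  (70 − 67.908)²/67.908 = 0.0644
  (21 − 33.469)²/33.469 = 4.6454
χ² = 0.0001 + 1.6210 + 0.0607 + 4.3758 + 0.0001 + 1.7209 + 0.0644 + 4.6454 = 12.49

12.49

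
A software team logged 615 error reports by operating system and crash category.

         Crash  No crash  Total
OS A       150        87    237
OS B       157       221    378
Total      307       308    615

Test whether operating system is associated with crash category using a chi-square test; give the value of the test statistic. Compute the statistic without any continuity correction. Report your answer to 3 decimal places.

Grand total N = 615.
Expected counts (row total × column total / N):
  OS A, Crash: 237×307/615 = 118.3073
  OS A, No crash: 237×308/615 = 118.6927
  OS B, Crash: 378×307/615 = 188.6927
  OS B, No crash: 378×308/615 = 189.3073
Contributions (O − E)²/E:
  (150 − 118.3073)²/118.3073 = 8.4900
  (87 − 118.6927)²/118.6927 = 8.4624
  (157 − 188.6927)²/188.6927 = 5.3231
  (221 − 189.3073)²/189.3073 = 5.3058
χ² = 8.4900 + 8.4624 + 5.3231 + 5.3058 = 27.581

27.581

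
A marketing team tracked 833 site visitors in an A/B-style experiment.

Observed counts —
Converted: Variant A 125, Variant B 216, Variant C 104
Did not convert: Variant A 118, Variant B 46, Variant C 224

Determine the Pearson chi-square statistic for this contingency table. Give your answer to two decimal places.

151.22

Row totals: 445, 388. Column totals: 243, 262, 328. Grand total N = 833.
Expected counts (row total × column total / N):
  Converted, Variant A: 445×243/833 = 129.814
  Converted, Variant B: 445×262/833 = 139.964
  Converted, Variant C: 445×328/833 = 175.222
  Did not convert, Variant A: 388×243/833 = 113.186
  Did not convert, Variant B: 388×262/833 = 122.036
  Did not convert, Variant C: 388×328/833 = 152.778
Contributions (O − E)²/E:
  (125 − 129.814)²/129.814 = 0.1785
  (216 − 139.964)²/139.964 = 41.3069
  (104 − 175.222)²/175.222 = 28.9494
  (118 − 113.186)²/113.186 = 0.2047
  (46 − 122.036)²/122.036 = 47.3751
  (224 − 152.778)²/152.778 = 33.2022
χ² = 0.1785 + 41.3069 + 28.9494 + 0.2047 + 47.3751 + 33.2022 = 151.22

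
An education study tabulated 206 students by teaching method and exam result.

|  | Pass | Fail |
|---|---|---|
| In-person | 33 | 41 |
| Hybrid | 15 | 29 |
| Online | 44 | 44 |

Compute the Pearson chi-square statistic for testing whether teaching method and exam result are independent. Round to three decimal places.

3.004

Row totals: 74, 44, 88. Column totals: 92, 114. Grand total N = 206.
Expected counts (row total × column total / N):
  In-person, Pass: 74×92/206 = 33.0485
  In-person, Fail: 74×114/206 = 40.9515
  Hybrid, Pass: 44×92/206 = 19.6505
  Hybrid, Fail: 44×114/206 = 24.3495
  Online, Pass: 88×92/206 = 39.3010
  Online, Fail: 88×114/206 = 48.6990
Contributions (O − E)²/E:
  (33 − 33.0485)²/33.0485 = 0.0001
  (41 − 40.9515)²/40.9515 = 0.0001
  (15 − 19.6505)²/19.6505 = 1.1006
  (29 − 24.3495)²/24.3495 = 0.8882
  (44 − 39.3010)²/39.3010 = 0.5618
  (44 − 48.6990)²/48.6990 = 0.4534
χ² = 0.0001 + 0.0001 + 1.1006 + 0.8882 + 0.5618 + 0.4534 = 3.004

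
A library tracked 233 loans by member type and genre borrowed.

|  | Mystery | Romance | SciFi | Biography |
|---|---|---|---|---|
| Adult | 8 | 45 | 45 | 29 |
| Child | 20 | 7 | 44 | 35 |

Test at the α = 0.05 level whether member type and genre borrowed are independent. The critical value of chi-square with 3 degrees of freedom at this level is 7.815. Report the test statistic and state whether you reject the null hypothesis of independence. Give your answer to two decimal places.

31.85; reject H₀

Row totals: 127, 106. Column totals: 28, 52, 89, 64. Grand total N = 233.
Expected counts (row total × column total / N):
  Adult, Mystery: 127×28/233 = 15.262
  Adult, Romance: 127×52/233 = 28.343
  Adult, SciFi: 127×89/233 = 48.511
  Adult, Biography: 127×64/233 = 34.884
  Child, Mystery: 106×28/233 = 12.738
  Child, Romance: 106×52/233 = 23.657
  Child, SciFi: 106×89/233 = 40.489
  Child, Biography: 106×64/233 = 29.116
Contributions (O − E)²/E:
  (8 − 15.262)²/15.262 = 3.4554
  (45 − 28.343)²/28.343 = 9.7892
  (45 − 48.511)²/48.511 = 0.2541
  (29 − 34.884)²/34.884 = 0.9925
  (20 − 12.738)²/12.738 = 4.1401
  (7 − 23.657)²/23.657 = 11.7283
  (44 − 40.489)²/40.489 = 0.3045
  (35 − 29.116)²/29.116 = 1.1891
χ² = 3.4554 + 9.7892 + 0.2541 + 0.9925 + 4.1401 + 11.7283 + 0.3045 + 1.1891 = 31.85
df = (2−1)(4−1) = 3. Since 31.85 > 7.815, reject the null hypothesis of independence at α = 0.05.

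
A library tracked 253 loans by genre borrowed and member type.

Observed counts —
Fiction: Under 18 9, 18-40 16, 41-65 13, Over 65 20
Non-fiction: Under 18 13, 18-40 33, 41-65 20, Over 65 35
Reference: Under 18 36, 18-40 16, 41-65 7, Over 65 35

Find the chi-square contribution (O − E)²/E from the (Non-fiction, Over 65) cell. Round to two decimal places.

Row total (Non-fiction) = 101; column total (Over 65) = 90; N = 253.
Expected count E = 101 × 90 / 253 = 35.929.
Contribution = (O − E)²/E = (35 − 35.929)² / 35.929 = 0.02.

0.02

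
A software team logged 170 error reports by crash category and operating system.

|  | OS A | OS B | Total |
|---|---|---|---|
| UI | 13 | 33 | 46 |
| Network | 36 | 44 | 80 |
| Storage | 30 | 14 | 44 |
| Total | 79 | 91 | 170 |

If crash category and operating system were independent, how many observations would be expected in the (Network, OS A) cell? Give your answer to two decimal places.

37.18

Row total (Network) = 80; column total (OS A) = 79; grand total N = 170.
Expected count = (row total × column total) / N = 80 × 79 / 170 = 37.18.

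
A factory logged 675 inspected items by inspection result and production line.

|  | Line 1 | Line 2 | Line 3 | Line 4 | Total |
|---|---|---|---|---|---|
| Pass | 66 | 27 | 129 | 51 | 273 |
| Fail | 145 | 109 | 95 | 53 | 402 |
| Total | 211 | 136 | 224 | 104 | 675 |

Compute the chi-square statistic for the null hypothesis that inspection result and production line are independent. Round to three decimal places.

61.823

Grand total N = 675.
Expected counts (row total × column total / N):
  Pass, Line 1: 273×211/675 = 85.3378
  Pass, Line 2: 273×136/675 = 55.0044
  Pass, Line 3: 273×224/675 = 90.5956
  Pass, Line 4: 273×104/675 = 42.0622
  Fail, Line 1: 402×211/675 = 125.6622
  Fail, Line 2: 402×136/675 = 80.9956
  Fail, Line 3: 402×224/675 = 133.4044
  Fail, Line 4: 402×104/675 = 61.9378
Contributions (O − E)²/E:
  (66 − 85.3378)²/85.3378 = 4.3820
  (27 − 55.0044)²/55.0044 = 14.2579
  (129 − 90.5956)²/90.5956 = 16.2800
  (51 − 42.0622)²/42.0622 = 1.8992
  (145 − 125.6622)²/125.6622 = 2.9758
  (109 − 80.9956)²/80.9956 = 9.6826
  (95 − 133.4044)²/133.4044 = 11.0558
  (53 − 61.9378)²/61.9378 = 1.2897
χ² = 4.3820 + 14.2579 + 16.2800 + 1.8992 + 2.9758 + 9.6826 + 11.0558 + 1.2897 = 61.823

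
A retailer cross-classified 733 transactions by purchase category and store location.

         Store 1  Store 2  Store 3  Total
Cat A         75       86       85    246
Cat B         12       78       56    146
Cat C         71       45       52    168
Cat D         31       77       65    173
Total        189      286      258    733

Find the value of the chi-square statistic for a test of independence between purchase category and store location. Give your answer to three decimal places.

Grand total N = 733.
Expected counts (row total × column total / N):
  Cat A, Store 1: 246×189/733 = 63.4297
  Cat A, Store 2: 246×286/733 = 95.9836
  Cat A, Store 3: 246×258/733 = 86.5866
  Cat B, Store 1: 146×189/733 = 37.6453
  Cat B, Store 2: 146×286/733 = 56.9659
  Cat B, Store 3: 146×258/733 = 51.3888
  Cat C, Store 1: 168×189/733 = 43.3179
  Cat C, Store 2: 168×286/733 = 65.5498
  Cat C, Store 3: 168×258/733 = 59.1323
  Cat D, Store 1: 173×189/733 = 44.6071
  Cat D, Store 2: 173×286/733 = 67.5007
  Cat D, Store 3: 173×258/733 = 60.8922
Contributions (O − E)²/E:
  (75 − 63.4297)²/63.4297 = 2.1106
  (86 − 95.9836)²/95.9836 = 1.0384
  (85 − 86.5866)²/86.5866 = 0.0291
  (12 − 37.6453)²/37.6453 = 17.4705
  (78 − 56.9659)²/56.9659 = 7.7666
  (56 − 51.3888)²/51.3888 = 0.4138
  (71 − 43.3179)²/43.3179 = 17.6901
  (45 − 65.5498)²/65.5498 = 6.4423
  (52 − 59.1323)²/59.1323 = 0.8603
  (31 − 44.6071)²/44.6071 = 4.1508
  (77 − 67.5007)²/67.5007 = 1.3368
  (65 − 60.8922)²/60.8922 = 0.2771
χ² = 2.1106 + 1.0384 + 0.0291 + 17.4705 + 7.7666 + 0.4138 + 17.6901 + 6.4423 + 0.8603 + 4.1508 + 1.3368 + 0.2771 = 59.586

59.586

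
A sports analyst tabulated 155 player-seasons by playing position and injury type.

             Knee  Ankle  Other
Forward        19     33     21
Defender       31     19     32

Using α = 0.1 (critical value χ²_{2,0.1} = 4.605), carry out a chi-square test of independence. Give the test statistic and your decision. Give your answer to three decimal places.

Row totals: 73, 82. Column totals: 50, 52, 53. Grand total N = 155.
Expected counts (row total × column total / N):
  Forward, Knee: 73×50/155 = 23.5484
  Forward, Ankle: 73×52/155 = 24.4903
  Forward, Other: 73×53/155 = 24.9613
  Defender, Knee: 82×50/155 = 26.4516
  Defender, Ankle: 82×52/155 = 27.5097
  Defender, Other: 82×53/155 = 28.0387
Contributions (O − E)²/E:
  (19 − 23.5484)²/23.5484 = 0.8785
  (33 − 24.4903)²/24.4903 = 2.9569
  (21 − 24.9613)²/24.9613 = 0.6286
  (31 − 26.4516)²/26.4516 = 0.7821
  (19 − 27.5097)²/27.5097 = 2.6323
  (32 − 28.0387)²/28.0387 = 0.5597
χ² = 0.8785 + 2.9569 + 0.6286 + 0.7821 + 2.6323 + 0.5597 = 8.438
df = (2−1)(3−1) = 2. Since 8.438 > 4.605, reject the null hypothesis of independence at α = 0.1.

8.438; reject H₀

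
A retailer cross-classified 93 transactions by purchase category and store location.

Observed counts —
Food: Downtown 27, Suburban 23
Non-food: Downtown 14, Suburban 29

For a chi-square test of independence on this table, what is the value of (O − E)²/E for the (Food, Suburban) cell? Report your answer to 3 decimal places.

0.879

Row total (Food) = 50; column total (Suburban) = 52; N = 93.
Expected count E = 50 × 52 / 93 = 27.9570.
Contribution = (O − E)²/E = (23 − 27.9570)² / 27.9570 = 0.879.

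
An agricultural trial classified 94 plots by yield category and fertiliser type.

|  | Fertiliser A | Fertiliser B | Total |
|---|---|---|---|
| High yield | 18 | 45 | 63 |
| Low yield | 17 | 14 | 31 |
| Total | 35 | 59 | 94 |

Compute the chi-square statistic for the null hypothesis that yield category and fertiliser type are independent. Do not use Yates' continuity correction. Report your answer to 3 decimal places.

6.134

Grand total N = 94.
Expected counts (row total × column total / N):
  High yield, Fertiliser A: 63×35/94 = 23.4574
  High yield, Fertiliser B: 63×59/94 = 39.5426
  Low yield, Fertiliser A: 31×35/94 = 11.5426
  Low yield, Fertiliser B: 31×59/94 = 19.4574
Contributions (O − E)²/E:
  (18 − 23.4574)²/23.4574 = 1.2697
  (45 − 39.5426)²/39.5426 = 0.7532
  (17 − 11.5426)²/11.5426 = 2.5803
  (14 − 19.4574)²/19.4574 = 1.5307
χ² = 1.2697 + 0.7532 + 2.5803 + 1.5307 = 6.134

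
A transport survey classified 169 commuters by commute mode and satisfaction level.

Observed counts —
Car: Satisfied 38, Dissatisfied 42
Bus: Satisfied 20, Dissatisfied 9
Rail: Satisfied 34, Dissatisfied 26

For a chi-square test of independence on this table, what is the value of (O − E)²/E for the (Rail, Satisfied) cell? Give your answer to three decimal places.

0.055

Row total (Rail) = 60; column total (Satisfied) = 92; N = 169.
Expected count E = 60 × 92 / 169 = 32.6627.
Contribution = (O − E)²/E = (34 − 32.6627)² / 32.6627 = 0.055.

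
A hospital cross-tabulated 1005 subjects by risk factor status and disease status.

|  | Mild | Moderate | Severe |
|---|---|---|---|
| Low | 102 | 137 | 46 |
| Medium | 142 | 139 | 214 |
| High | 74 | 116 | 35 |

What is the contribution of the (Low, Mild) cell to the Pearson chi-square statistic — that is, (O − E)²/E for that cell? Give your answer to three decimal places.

Row total (Low) = 285; column total (Mild) = 318; N = 1005.
Expected count E = 285 × 318 / 1005 = 90.1791.
Contribution = (O − E)²/E = (102 − 90.1791)² / 90.1791 = 1.550.

1.550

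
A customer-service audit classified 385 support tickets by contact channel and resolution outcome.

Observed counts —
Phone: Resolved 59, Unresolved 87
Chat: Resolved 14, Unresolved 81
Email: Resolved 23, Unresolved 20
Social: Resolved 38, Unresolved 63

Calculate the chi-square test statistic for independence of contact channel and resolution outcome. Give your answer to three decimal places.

25.852

Row totals: 146, 95, 43, 101. Column totals: 134, 251. Grand total N = 385.
Expected counts (row total × column total / N):
  Phone, Resolved: 146×134/385 = 50.81558
  Phone, Unresolved: 146×251/385 = 95.18442
  Chat, Resolved: 95×134/385 = 33.06494
  Chat, Unresolved: 95×251/385 = 61.93506
  Email, Resolved: 43×134/385 = 14.96623
  Email, Unresolved: 43×251/385 = 28.03377
  Social, Resolved: 101×134/385 = 35.15325
  Social, Unresolved: 101×251/385 = 65.84675
Contributions (O − E)²/E:
  (59 − 50.81558)²/50.81558 = 1.3182
  (87 − 95.18442)²/95.18442 = 0.7037
  (14 − 33.06494)²/33.06494 = 10.9927
  (81 − 61.93506)²/61.93506 = 5.8686
  (23 − 14.96623)²/14.96623 = 4.3125
  (20 − 28.03377)²/28.03377 = 2.3023
  (38 − 35.15325)²/35.15325 = 0.2305
  (63 − 65.84675)²/65.84675 = 0.1231
χ² = 1.3182 + 0.7037 + 10.9927 + 5.8686 + 4.3125 + 2.3023 + 0.2305 + 0.1231 = 25.852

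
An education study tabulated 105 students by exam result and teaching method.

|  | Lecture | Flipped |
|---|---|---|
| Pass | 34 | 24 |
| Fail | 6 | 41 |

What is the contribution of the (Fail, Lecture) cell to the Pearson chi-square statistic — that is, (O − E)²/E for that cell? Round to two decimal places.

Row total (Fail) = 47; column total (Lecture) = 40; N = 105.
Expected count E = 47 × 40 / 105 = 17.905.
Contribution = (O − E)²/E = (6 − 17.905)² / 17.905 = 7.92.

7.92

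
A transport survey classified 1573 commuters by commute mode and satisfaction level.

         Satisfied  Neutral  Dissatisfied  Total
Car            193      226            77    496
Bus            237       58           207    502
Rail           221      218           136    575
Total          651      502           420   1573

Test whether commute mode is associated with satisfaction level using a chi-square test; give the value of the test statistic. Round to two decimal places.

Grand total N = 1573.
Expected counts (row total × column total / N):
  Car, Satisfied: 496×651/1573 = 205.274
  Car, Neutral: 496×502/1573 = 158.291
  Car, Dissatisfied: 496×420/1573 = 132.435
  Bus, Satisfied: 502×651/1573 = 207.757
  Bus, Neutral: 502×502/1573 = 160.206
  Bus, Dissatisfied: 502×420/1573 = 134.037
  Rail, Satisfied: 575×651/1573 = 237.969
  Rail, Neutral: 575×502/1573 = 183.503
  Rail, Dissatisfied: 575×420/1573 = 153.528
Contributions (O − E)²/E:
  (193 − 205.274)²/205.274 = 0.7339
  (226 − 158.291)²/158.291 = 28.9625
  (77 − 132.435)²/132.435 = 23.2041
  (237 − 207.757)²/207.757 = 4.1161
  (58 − 160.206)²/160.206 = 65.2040
  (207 − 134.037)²/134.037 = 39.7174
  (221 − 237.969)²/237.969 = 1.2100
  (218 − 183.503)²/183.503 = 6.4851
  (136 − 153.528)²/153.528 = 2.0011
χ² = 0.7339 + 28.9625 + 23.2041 + 4.1161 + 65.2040 + 39.7174 + 1.2100 + 6.4851 + 2.0011 = 171.63

171.63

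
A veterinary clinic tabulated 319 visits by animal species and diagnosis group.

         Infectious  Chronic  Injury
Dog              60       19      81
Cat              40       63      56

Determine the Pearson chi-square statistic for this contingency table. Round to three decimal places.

Row totals: 160, 159. Column totals: 100, 82, 137. Grand total N = 319.
Expected counts (row total × column total / N):
  Dog, Infectious: 160×100/319 = 50.1567
  Dog, Chronic: 160×82/319 = 41.1285
  Dog, Injury: 160×137/319 = 68.7147
  Cat, Infectious: 159×100/319 = 49.8433
  Cat, Chronic: 159×82/319 = 40.8715
  Cat, Injury: 159×137/319 = 68.2853
Contributions (O − E)²/E:
  (60 − 50.1567)²/50.1567 = 1.9318
  (19 − 41.1285)²/41.1285 = 11.9059
  (81 − 68.7147)²/68.7147 = 2.1965
  (40 − 49.8433)²/49.8433 = 1.9439
  (63 − 40.8715)²/40.8715 = 11.9807
  (56 − 68.2853)²/68.2853 = 2.2103
χ² = 1.9318 + 11.9059 + 2.1965 + 1.9439 + 11.9807 + 2.2103 = 32.169

32.169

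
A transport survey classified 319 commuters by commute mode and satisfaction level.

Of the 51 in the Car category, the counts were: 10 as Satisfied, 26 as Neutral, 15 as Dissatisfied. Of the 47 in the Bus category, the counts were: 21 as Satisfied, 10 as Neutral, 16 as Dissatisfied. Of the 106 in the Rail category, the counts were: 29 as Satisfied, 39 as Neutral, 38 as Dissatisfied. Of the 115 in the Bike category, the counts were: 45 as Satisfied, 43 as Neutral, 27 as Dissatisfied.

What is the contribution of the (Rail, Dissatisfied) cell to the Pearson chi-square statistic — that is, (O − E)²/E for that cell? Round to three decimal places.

1.167

Row total (Rail) = 106; column total (Dissatisfied) = 96; N = 319.
Expected count E = 106 × 96 / 319 = 31.8997.
Contribution = (O − E)²/E = (38 − 31.8997)² / 31.8997 = 1.167.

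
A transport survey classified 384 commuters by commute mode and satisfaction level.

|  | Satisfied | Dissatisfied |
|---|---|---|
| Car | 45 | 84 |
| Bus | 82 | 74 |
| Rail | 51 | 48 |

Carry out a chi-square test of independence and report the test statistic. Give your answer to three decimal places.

10.305

Row totals: 129, 156, 99. Column totals: 178, 206. Grand total N = 384.
Expected counts (row total × column total / N):
  Car, Satisfied: 129×178/384 = 59.7969
  Car, Dissatisfied: 129×206/384 = 69.2031
  Bus, Satisfied: 156×178/384 = 72.3125
  Bus, Dissatisfied: 156×206/384 = 83.6875
  Rail, Satisfied: 99×178/384 = 45.8906
  Rail, Dissatisfied: 99×206/384 = 53.1094
Contributions (O − E)²/E:
  (45 − 59.7969)²/59.7969 = 3.6615
  (84 − 69.2031)²/69.2031 = 3.1639
  (82 − 72.3125)²/72.3125 = 1.2978
  (74 − 83.6875)²/83.6875 = 1.1214
  (51 − 45.8906)²/45.8906 = 0.5689
  (48 − 53.1094)²/53.1094 = 0.4916
χ² = 3.6615 + 3.1639 + 1.2978 + 1.1214 + 0.5689 + 0.4916 = 10.305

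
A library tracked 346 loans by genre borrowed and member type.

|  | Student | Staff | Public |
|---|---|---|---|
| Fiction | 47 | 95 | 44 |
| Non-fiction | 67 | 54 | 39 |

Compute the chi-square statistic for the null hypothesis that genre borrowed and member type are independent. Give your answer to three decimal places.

Row totals: 186, 160. Column totals: 114, 149, 83. Grand total N = 346.
Expected counts (row total × column total / N):
  Fiction, Student: 186×114/346 = 61.2832
  Fiction, Staff: 186×149/346 = 80.0983
  Fiction, Public: 186×83/346 = 44.6185
  Non-fiction, Student: 160×114/346 = 52.7168
  Non-fiction, Staff: 160×149/346 = 68.9017
  Non-fiction, Public: 160×83/346 = 38.3815
Contributions (O − E)²/E:
  (47 − 61.2832)²/61.2832 = 3.3290
  (95 − 80.0983)²/80.0983 = 2.7724
  (44 − 44.6185)²/44.6185 = 0.0086
  (67 − 52.7168)²/52.7168 = 3.8699
  (54 − 68.9017)²/68.9017 = 3.2229
  (39 − 38.3815)²/38.3815 = 0.0100
χ² = 3.3290 + 2.7724 + 0.0086 + 3.8699 + 3.2229 + 0.0100 = 13.213

13.213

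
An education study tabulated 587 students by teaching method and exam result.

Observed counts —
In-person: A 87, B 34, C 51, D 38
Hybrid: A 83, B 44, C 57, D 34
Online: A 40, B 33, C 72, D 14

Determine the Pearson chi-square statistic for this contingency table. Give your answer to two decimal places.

Row totals: 210, 218, 159. Column totals: 210, 111, 180, 86. Grand total N = 587.
Expected counts (row total × column total / N):
  In-person, A: 210×210/587 = 75.128
  In-person, B: 210×111/587 = 39.710
  In-person, C: 210×180/587 = 64.395
  In-person, D: 210×86/587 = 30.767
  Hybrid, A: 218×210/587 = 77.990
  Hybrid, B: 218×111/587 = 41.223
  Hybrid, C: 218×180/587 = 66.848
  Hybrid, D: 218×86/587 = 31.939
  Online, A: 159×210/587 = 56.882
  Online, B: 159×111/587 = 30.066
  Online, C: 159×180/587 = 48.756
  Online, D: 159×86/587 = 23.295
Contributions (O − E)²/E:
  (87 − 75.128)²/75.128 = 1.8761
  (34 − 39.710)²/39.710 = 0.8211
  (51 − 64.395)²/64.395 = 2.7863
  (38 − 30.767)²/30.767 = 1.7004
  (83 − 77.990)²/77.990 = 0.3218
  (44 − 41.223)²/41.223 = 0.1871
  (57 − 66.848)²/66.848 = 1.4508
  (34 − 31.939)²/31.939 = 0.1330
  (40 − 56.882)²/56.882 = 5.0104
  (33 − 30.066)²/30.066 = 0.2863
  (72 − 48.756)²/48.756 = 11.0814
  (14 − 23.295)²/23.295 = 3.7088
χ² = 1.8761 + 0.8211 + 2.7863 + 1.7004 + 0.3218 + 0.1871 + 1.4508 + 0.1330 + 5.0104 + 0.2863 + 11.0814 + 3.7088 = 29.36

29.36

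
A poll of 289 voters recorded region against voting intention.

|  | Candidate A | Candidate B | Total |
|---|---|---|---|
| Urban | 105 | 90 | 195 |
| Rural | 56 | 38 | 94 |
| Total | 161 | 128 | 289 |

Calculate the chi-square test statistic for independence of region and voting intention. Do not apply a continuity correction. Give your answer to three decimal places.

Grand total N = 289.
Expected counts (row total × column total / N):
  Urban, Candidate A: 195×161/289 = 108.6332
  Urban, Candidate B: 195×128/289 = 86.3668
  Rural, Candidate A: 94×161/289 = 52.3668
  Rural, Candidate B: 94×128/289 = 41.6332
Contributions (O − E)²/E:
  (105 − 108.6332)²/108.6332 = 0.1215
  (90 − 86.3668)²/86.3668 = 0.1528
  (56 − 52.3668)²/52.3668 = 0.2521
  (38 − 41.6332)²/41.6332 = 0.3171
χ² = 0.1215 + 0.1528 + 0.2521 + 0.3171 = 0.843

0.843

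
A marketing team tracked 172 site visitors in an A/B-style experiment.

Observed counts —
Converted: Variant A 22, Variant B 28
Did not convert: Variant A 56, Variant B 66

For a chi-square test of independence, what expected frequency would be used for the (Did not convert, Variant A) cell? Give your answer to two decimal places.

55.33

Row total (Did not convert) = 122; column total (Variant A) = 78; grand total N = 172.
Expected count = (row total × column total) / N = 122 × 78 / 172 = 55.33.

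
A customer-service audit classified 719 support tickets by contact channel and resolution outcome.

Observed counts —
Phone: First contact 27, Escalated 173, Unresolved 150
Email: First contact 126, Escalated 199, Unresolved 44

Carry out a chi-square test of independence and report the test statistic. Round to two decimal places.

Row totals: 350, 369. Column totals: 153, 372, 194. Grand total N = 719.
Expected counts (row total × column total / N):
  Phone, First contact: 350×153/719 = 74.478
  Phone, Escalated: 350×372/719 = 181.085
  Phone, Unresolved: 350×194/719 = 94.437
  Email, First contact: 369×153/719 = 78.522
  Email, Escalated: 369×372/719 = 190.915
  Email, Unresolved: 369×194/719 = 99.563
Contributions (O − E)²/E:
  (27 − 74.478)²/74.478 = 30.2661
  (173 − 181.085)²/181.085 = 0.3610
  (150 − 94.437)²/94.437 = 32.6911
  (126 − 78.522)²/78.522 = 28.7074
  (199 − 190.915)²/190.915 = 0.3424
  (44 − 99.563)²/99.563 = 31.0080
χ² = 30.2661 + 0.3610 + 32.6911 + 28.7074 + 0.3424 + 31.0080 = 123.38

123.38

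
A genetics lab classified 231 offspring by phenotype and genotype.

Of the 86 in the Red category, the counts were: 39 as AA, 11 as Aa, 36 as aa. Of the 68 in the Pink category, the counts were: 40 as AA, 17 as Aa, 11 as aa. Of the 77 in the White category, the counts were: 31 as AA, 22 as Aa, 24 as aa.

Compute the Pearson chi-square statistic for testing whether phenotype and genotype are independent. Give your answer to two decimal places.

Row totals: 86, 68, 77. Column totals: 110, 50, 71. Grand total N = 231.
Expected counts (row total × column total / N):
  Red, AA: 86×110/231 = 40.9524
  Red, Aa: 86×50/231 = 18.6147
  Red, aa: 86×71/231 = 26.4329
  Pink, AA: 68×110/231 = 32.3810
  Pink, Aa: 68×50/231 = 14.7186
  Pink, aa: 68×71/231 = 20.9004
  White, AA: 77×110/231 = 36.6667
  White, Aa: 77×50/231 = 16.6667
  White, aa: 77×71/231 = 23.6667
Contributions (O − E)²/E:
  (39 − 40.9524)²/40.9524 = 0.0931
  (11 − 18.6147)²/18.6147 = 3.1149
  (36 − 26.4329)²/26.4329 = 3.4627
  (40 − 32.3810)²/32.3810 = 1.7927
  (17 − 14.7186)²/14.7186 = 0.3536
  (11 − 20.9004)²/20.9004 = 4.6898
  (31 − 36.6667)²/36.6667 = 0.8758
  (22 − 16.6667)²/16.6667 = 1.7066
  (24 − 23.6667)²/23.6667 = 0.0047
χ² = 0.0931 + 3.1149 + 3.4627 + 1.7927 + 0.3536 + 4.6898 + 0.8758 + 1.7066 + 0.0047 = 16.09

16.09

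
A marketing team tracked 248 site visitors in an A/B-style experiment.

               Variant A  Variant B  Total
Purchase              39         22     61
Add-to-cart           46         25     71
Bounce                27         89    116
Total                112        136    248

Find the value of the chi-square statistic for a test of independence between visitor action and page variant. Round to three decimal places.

Grand total N = 248.
Expected counts (row total × column total / N):
  Purchase, Variant A: 61×112/248 = 27.5484
  Purchase, Variant B: 61×136/248 = 33.4516
  Add-to-cart, Variant A: 71×112/248 = 32.0645
  Add-to-cart, Variant B: 71×136/248 = 38.9355
  Bounce, Variant A: 116×112/248 = 52.3871
  Bounce, Variant B: 116×136/248 = 63.6129
Contributions (O − E)²/E:
  (39 − 27.5484)²/27.5484 = 4.7603
  (22 − 33.4516)²/33.4516 = 3.9203
  (46 − 32.0645)²/32.0645 = 6.0565
  (25 − 38.9355)²/38.9355 = 4.9877
  (27 − 52.3871)²/52.3871 = 12.3027
  (89 − 63.6129)²/63.6129 = 10.1317
χ² = 4.7603 + 3.9203 + 6.0565 + 4.9877 + 12.3027 + 10.1317 = 42.159

42.159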